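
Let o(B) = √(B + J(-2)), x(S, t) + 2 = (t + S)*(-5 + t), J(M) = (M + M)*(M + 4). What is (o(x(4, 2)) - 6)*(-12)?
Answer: 72 - 24*I*√7 ≈ 72.0 - 63.498*I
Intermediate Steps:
J(M) = 2*M*(4 + M) (J(M) = (2*M)*(4 + M) = 2*M*(4 + M))
x(S, t) = -2 + (-5 + t)*(S + t) (x(S, t) = -2 + (t + S)*(-5 + t) = -2 + (S + t)*(-5 + t) = -2 + (-5 + t)*(S + t))
o(B) = √(-8 + B) (o(B) = √(B + 2*(-2)*(4 - 2)) = √(B + 2*(-2)*2) = √(B - 8) = √(-8 + B))
(o(x(4, 2)) - 6)*(-12) = (√(-8 + (-2 + 2² - 5*4 - 5*2 + 4*2)) - 6)*(-12) = (√(-8 + (-2 + 4 - 20 - 10 + 8)) - 6)*(-12) = (√(-8 - 20) - 6)*(-12) = (√(-28) - 6)*(-12) = (2*I*√7 - 6)*(-12) = (-6 + 2*I*√7)*(-12) = 72 - 24*I*√7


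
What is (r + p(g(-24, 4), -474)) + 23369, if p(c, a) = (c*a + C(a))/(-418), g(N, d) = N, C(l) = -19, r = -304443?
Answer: -117500289/418 ≈ -2.8110e+5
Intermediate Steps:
p(c, a) = 1/22 - a*c/418 (p(c, a) = (c*a - 19)/(-418) = (a*c - 19)*(-1/418) = (-19 + a*c)*(-1/418) = 1/22 - a*c/418)
(r + p(g(-24, 4), -474)) + 23369 = (-304443 + (1/22 - 1/418*(-474)*(-24))) + 23369 = (-304443 + (1/22 - 5688/209)) + 23369 = (-304443 - 11357/418) + 23369 = -127268531/418 + 23369 = -117500289/418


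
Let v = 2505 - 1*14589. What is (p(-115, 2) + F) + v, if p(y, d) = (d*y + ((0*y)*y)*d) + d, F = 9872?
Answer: -2440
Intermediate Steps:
v = -12084 (v = 2505 - 14589 = -12084)
p(y, d) = d + d*y (p(y, d) = (d*y + (0*y)*d) + d = (d*y + 0*d) + d = (d*y + 0) + d = d*y + d = d + d*y)
(p(-115, 2) + F) + v = (2*(1 - 115) + 9872) - 12084 = (2*(-114) + 9872) - 12084 = (-228 + 9872) - 12084 = 9644 - 12084 = -2440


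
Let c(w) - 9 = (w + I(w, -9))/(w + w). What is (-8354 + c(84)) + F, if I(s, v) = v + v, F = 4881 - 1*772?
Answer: -118597/28 ≈ -4235.6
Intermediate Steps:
F = 4109 (F = 4881 - 772 = 4109)
I(s, v) = 2*v
c(w) = 9 + (-18 + w)/(2*w) (c(w) = 9 + (w + 2*(-9))/(w + w) = 9 + (w - 18)/((2*w)) = 9 + (-18 + w)*(1/(2*w)) = 9 + (-18 + w)/(2*w))
(-8354 + c(84)) + F = (-8354 + (19/2 - 9/84)) + 4109 = (-8354 + (19/2 - 9*1/84)) + 4109 = (-8354 + (19/2 - 3/28)) + 4109 = (-8354 + 263/28) + 4109 = -233649/28 + 4109 = -118597/28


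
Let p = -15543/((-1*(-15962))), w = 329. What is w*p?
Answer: -5113647/15962 ≈ -320.36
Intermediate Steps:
p = -15543/15962 ≈ -0.97375
w*p = 329*(-15543/15962) = -5113647/15962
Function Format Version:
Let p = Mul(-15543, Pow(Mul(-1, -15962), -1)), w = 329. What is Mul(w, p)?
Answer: Rational(-5113647, 15962) ≈ -320.36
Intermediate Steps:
p = Rational(-15543, 15962) (p = Mul(-15543, Pow(15962, -1)) = Mul(-15543, Rational(1, 15962)) = Rational(-15543, 15962) ≈ -0.97375)
Mul(w, p) = Mul(329, Rational(-15543, 15962)) = Rational(-5113647, 15962)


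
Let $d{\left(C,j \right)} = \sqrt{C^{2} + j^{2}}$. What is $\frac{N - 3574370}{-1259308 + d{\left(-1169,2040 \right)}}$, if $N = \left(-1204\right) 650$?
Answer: $\frac{5486767176760}{1585851110703} + \frac{4356970 \sqrt{5528161}}{1585851110703} \approx 3.4663$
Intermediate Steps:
$N = -782600$
$\frac{N - 3574370}{-1259308 + d{\left(-1169,2040 \right)}} = \frac{-782600 - 3574370}{-1259308 + \sqrt{\left(-1169\right)^{2} + 2040^{2}}} = - \frac{4356970}{-1259308 + \sqrt{1366561 + 4161600}} = - \frac{4356970}{-1259308 + \sqrt{5528161}}$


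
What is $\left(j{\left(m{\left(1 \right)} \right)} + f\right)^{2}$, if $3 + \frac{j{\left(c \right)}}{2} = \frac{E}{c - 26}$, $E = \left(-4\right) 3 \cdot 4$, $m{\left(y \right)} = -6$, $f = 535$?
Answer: $283024$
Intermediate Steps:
$E = -48$ ($E = \left(-12\right) 4 = -48$)
$j{\left(c \right)} = -6 - \frac{96}{-26 + c}$ ($j{\left(c \right)} = -6 + 2 \left(- \frac{48}{c - 26}\right) = -6 + 2 \left(- \frac{48}{-26 + c}\right) = -6 - \frac{96}{-26 + c}$)
$\left(j{\left(m{\left(1 \right)} \right)} + f\right)^{2} = \left(\frac{6 \left(10 - -6\right)}{-26 - 6} + 535\right)^{2} = \left(\frac{6 \left(10 + 6\right)}{-32} + 535\right)^{2} = \left(6 \left(- \frac{1}{32}\right) 16 + 535\right)^{2} = \left(-3 + 535\right)^{2} = 532^{2} = 283024$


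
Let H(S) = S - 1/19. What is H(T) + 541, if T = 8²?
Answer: 11494/19 ≈ 604.95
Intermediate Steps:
T = 64
H(S) = -1/19 + S (H(S) = S - 1*1/19 = S - 1/19 = -1/19 + S)
H(T) + 541 = (-1/19 + 64) + 541 = 1215/19 + 541 = 11494/19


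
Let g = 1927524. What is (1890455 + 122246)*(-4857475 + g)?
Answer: -5897115307651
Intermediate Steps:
(1890455 + 122246)*(-4857475 + g) = (1890455 + 122246)*(-4857475 + 1927524) = 2012701*(-2929951) = -5897115307651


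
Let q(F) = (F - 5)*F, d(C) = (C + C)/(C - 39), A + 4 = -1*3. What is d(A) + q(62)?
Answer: 81289/23 ≈ 3534.3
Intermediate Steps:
A = -7 (A = -4 - 1*3 = -4 - 3 = -7)
d(C) = 2*C/(-39 + C) (d(C) = (2*C)/(-39 + C) = 2*C/(-39 + C))
q(F) = F*(-5 + F) (q(F) = (-5 + F)*F = F*(-5 + F))
d(A) + q(62) = 2*(-7)/(-39 - 7) + 62*(-5 + 62) = 2*(-7)/(-46) + 62*57 = 2*(-7)*(-1/46) + 3534 = 7/23 + 3534 = 81289/23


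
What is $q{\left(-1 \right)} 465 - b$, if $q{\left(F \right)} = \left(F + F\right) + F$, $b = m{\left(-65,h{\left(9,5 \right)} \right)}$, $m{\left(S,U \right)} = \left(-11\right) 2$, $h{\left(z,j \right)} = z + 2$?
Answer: $-1373$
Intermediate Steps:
$h{\left(z,j \right)} = 2 + z$
$m{\left(S,U \right)} = -22$
$b = -22$
$q{\left(F \right)} = 3 F$ ($q{\left(F \right)} = 2 F + F = 3 F$)
$q{\left(-1 \right)} 465 - b = 3 \left(-1\right) 465 - -22 = \left(-3\right) 465 + 22 = -1395 + 22 = -1373$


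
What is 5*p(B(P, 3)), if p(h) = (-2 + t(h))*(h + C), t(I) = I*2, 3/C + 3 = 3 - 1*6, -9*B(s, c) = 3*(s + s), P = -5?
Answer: 595/9 ≈ 66.111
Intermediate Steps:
B(s, c) = -2*s/3 (B(s, c) = -(s + s)/3 = -2*s/3)
C = -½ (C = 3/(-3 + (3 - 1*6)) = 3/(-3 + (3 - 6)) = 3/(-3 - 3) = 3/(-6) = 3*(-⅙) = -½ ≈ -0.50000)
t(I) = 2*I
p(h) = (-2 + 2*h)*(-½ + h) (p(h) = (-2 + 2*h)*(h - ½) = (-2 + 2*h)*(-½ + h))
5*p(B(P, 3)) = 5*(1 - (-2)*(-5) + 2*(-⅔*(-5))²) = 5*(1 - 3*10/3 + 2*(10/3)²) = 5*(1 - 10 + 2*(100/9)) = 5*(1 - 10 + 200/9) = 5*(119/9) = 595/9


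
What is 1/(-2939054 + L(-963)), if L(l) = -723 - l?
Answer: -1/2938814 ≈ -3.4027e-7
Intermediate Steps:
1/(-2939054 + L(-963)) = 1/(-2939054 + (-723 - 1*(-963))) = 1/(-2939054 + (-723 + 963)) = 1/(-2939054 + 240) = 1/(-2938814) = -1/2938814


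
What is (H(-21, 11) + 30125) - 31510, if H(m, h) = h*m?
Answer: -1616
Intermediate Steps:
(H(-21, 11) + 30125) - 31510 = (11*(-21) + 30125) - 31510 = (-231 + 30125) - 31510 = 29894 - 31510 = -1616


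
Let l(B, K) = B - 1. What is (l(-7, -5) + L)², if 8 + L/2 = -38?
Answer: 10000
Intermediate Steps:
L = -92 (L = -16 + 2*(-38) = -16 - 76 = -92)
l(B, K) = -1 + B
(l(-7, -5) + L)² = ((-1 - 7) - 92)² = (-8 - 92)² = (-100)² = 10000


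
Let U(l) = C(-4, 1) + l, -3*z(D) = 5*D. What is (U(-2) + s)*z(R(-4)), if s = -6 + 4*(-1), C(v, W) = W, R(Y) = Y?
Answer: -220/3 ≈ -73.333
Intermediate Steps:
z(D) = -5*D/3
U(l) = 1 + l
s = -10 (s = -6 - 4 = -10)
(U(-2) + s)*z(R(-4)) = ((1 - 2) - 10)*(-5/3*(-4)) = (-1 - 10)*(20/3) = -11*20/3 = -220/3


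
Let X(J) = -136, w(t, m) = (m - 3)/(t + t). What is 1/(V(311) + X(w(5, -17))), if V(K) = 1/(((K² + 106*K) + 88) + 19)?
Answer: -129794/17651983 ≈ -0.0073529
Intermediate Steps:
w(t, m) = (-3 + m)/(2*t) (w(t, m) = (-3 + m)/((2*t)) = (-3 + m)*(1/(2*t)) = (-3 + m)/(2*t))
V(K) = 1/(107 + K² + 106*K) (V(K) = 1/((88 + K² + 106*K) + 19) = 1/(107 + K² + 106*K))
1/(V(311) + X(w(5, -17))) = 1/(1/(107 + 311² + 106*311) - 136) = 1/(1/(107 + 96721 + 32966) - 136) = 1/(1/129794 - 136) = 1/(-17651983/129794) = -129794/17651983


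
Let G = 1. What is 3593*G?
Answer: 3593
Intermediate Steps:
3593*G = 3593*1 = 3593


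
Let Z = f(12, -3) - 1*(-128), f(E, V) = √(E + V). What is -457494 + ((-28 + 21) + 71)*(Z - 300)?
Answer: -468310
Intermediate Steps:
Z = 131 (Z = √(12 - 3) - 1*(-128) = √9 + 128 = 3 + 128 = 131)
-457494 + ((-28 + 21) + 71)*(Z - 300) = -457494 + ((-28 + 21) + 71)*(131 - 300) = -457494 + (-7 + 71)*(-169) = -457494 + 64*(-169) = -457494 - 10816 = -468310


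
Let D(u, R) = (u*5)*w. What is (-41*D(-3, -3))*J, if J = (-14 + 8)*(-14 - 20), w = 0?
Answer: 0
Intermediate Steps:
D(u, R) = 0 (D(u, R) = (u*5)*0 = (5*u)*0 = 0)
J = 204 (J = -6*(-34) = 204)
(-41*D(-3, -3))*J = -41*0*204 = 0*204 = 0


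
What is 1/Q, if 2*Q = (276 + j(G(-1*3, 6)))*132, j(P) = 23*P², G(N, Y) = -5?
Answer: 1/56166 ≈ 1.7804e-5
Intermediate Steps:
Q = 56166 (Q = ((276 + 23*(-5)²)*132)/2 = ((276 + 23*25)*132)/2 = ((276 + 575)*132)/2 = (851*132)/2 = (½)*112332 = 56166)
1/Q = 1/56166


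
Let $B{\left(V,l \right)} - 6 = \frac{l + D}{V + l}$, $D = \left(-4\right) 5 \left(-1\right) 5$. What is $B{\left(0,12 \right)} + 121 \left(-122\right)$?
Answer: $- \frac{44240}{3} \approx -14747.0$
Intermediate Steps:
$D = 100$ ($D = \left(-20\right) \left(-1\right) 5 = 20 \cdot 5 = 100$)
$B{\left(V,l \right)} = 6 + \frac{100 + l}{V + l}$ ($B{\left(V,l \right)} = 6 + \frac{l + 100}{V + l} = 6 + \frac{100 + l}{V + l}$)
$B{\left(0,12 \right)} + 121 \left(-122\right) = \frac{100 + 6 \cdot 0 + 7 \cdot 12}{0 + 12} + 121 \left(-122\right) = \frac{100 + 0 + 84}{12} - 14762 = \frac{1}{12} \cdot 184 - 14762 = \frac{46}{3} - 14762 = - \frac{44240}{3}$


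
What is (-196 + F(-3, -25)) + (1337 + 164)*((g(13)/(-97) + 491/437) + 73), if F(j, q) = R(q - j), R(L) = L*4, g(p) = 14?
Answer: 247102970/2231 ≈ 1.1076e+5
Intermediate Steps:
R(L) = 4*L
F(j, q) = -4*j + 4*q (F(j, q) = 4*(q - j) = -4*j + 4*q)
(-196 + F(-3, -25)) + (1337 + 164)*((g(13)/(-97) + 491/437) + 73) = (-196 + (-4*(-3) + 4*(-25))) + (1337 + 164)*((14/(-97) + 491/437) + 73) = (-196 + (12 - 100)) + 1501*((14*(-1/97) + 491*(1/437)) + 73) = (-196 - 88) + 1501*((-14/97 + 491/437) + 73) = -284 + 1501*(41509/42389 + 73) = -284 + 1501*(3135906/42389) = -284 + 247736574/2231 = 247102970/2231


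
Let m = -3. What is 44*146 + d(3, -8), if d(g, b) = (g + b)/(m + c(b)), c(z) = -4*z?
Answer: 186291/29 ≈ 6423.8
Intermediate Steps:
d(g, b) = (b + g)/(-3 - 4*b) (d(g, b) = (g + b)/(-3 - 4*b) = (b + g)/(-3 - 4*b))
44*146 + d(3, -8) = 44*146 + (-1*(-8) - 1*3)/(3 + 4*(-8)) = 6424 + (8 - 3)/(3 - 32) = 6424 + 5/(-29) = 6424 - 1/29*5 = 6424 - 5/29 = 186291/29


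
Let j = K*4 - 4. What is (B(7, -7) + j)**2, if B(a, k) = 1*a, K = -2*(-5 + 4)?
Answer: 121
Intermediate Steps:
K = 2 (K = -2*(-1) = 2)
B(a, k) = a
j = 4 (j = 2*4 - 4 = 8 - 4 = 4)
(B(7, -7) + j)**2 = (7 + 4)**2 = 11**2 = 121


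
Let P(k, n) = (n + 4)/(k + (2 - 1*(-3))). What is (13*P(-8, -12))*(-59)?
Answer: -6136/3 ≈ -2045.3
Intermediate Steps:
P(k, n) = (4 + n)/(5 + k) (P(k, n) = (4 + n)/(k + (2 + 3)) = (4 + n)/(k + 5) = (4 + n)/(5 + k))
(13*P(-8, -12))*(-59) = (13*((4 - 12)/(5 - 8)))*(-59) = (13*(-8/(-3)))*(-59) = (13*(-⅓*(-8)))*(-59) = (13*(8/3))*(-59) = (104/3)*(-59) = -6136/3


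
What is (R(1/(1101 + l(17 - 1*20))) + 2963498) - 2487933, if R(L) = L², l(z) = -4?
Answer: 572299201086/1203409 ≈ 4.7557e+5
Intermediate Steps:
(R(1/(1101 + l(17 - 1*20))) + 2963498) - 2487933 = ((1/(1101 - 4))² + 2963498) - 2487933 = ((1/1097)² + 2963498) - 2487933 = (1/1203409 + 2963498) - 2487933 = 3566300164683/1203409 - 2487933 = 572299201086/1203409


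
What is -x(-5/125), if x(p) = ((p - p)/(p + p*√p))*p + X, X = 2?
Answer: -2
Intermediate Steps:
x(p) = 2 (x(p) = ((p - p)/(p + p*√p))*p + 2 = (0/(p + p^(3/2)))*p + 2 = 0*p + 2 = 0 + 2 = 2)
-x(-5/125) = -1*2 = -2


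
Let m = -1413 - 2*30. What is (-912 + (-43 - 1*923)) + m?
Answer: -3351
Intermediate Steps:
m = -1473 (m = -1413 - 60 = -1473)
(-912 + (-43 - 1*923)) + m = (-912 + (-43 - 1*923)) - 1473 = (-912 + (-43 - 923)) - 1473 = (-912 - 966) - 1473 = -1878 - 1473 = -3351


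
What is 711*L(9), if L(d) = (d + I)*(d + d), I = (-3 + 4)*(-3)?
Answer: 76788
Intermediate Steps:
I = -3 (I = 1*(-3) = -3)
L(d) = 2*d*(-3 + d) (L(d) = (d - 3)*(d + d) = (-3 + d)*(2*d) = 2*d*(-3 + d))
711*L(9) = 711*(2*9*(-3 + 9)) = 711*(2*9*6) = 711*108 = 76788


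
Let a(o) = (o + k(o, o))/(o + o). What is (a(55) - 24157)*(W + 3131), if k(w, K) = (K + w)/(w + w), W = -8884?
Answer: 694861461/5 ≈ 1.3897e+8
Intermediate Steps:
k(w, K) = (K + w)/(2*w) (k(w, K) = (K + w)/((2*w)) = (K + w)*(1/(2*w)) = (K + w)/(2*w))
a(o) = (1 + o)/(2*o) (a(o) = (o + (o + o)/(2*o))/(o + o) = (o + (2*o)/(2*o))/((2*o)) = (o + 1)*(1/(2*o)) = (1 + o)*(1/(2*o)) = (1 + o)/(2*o))
(a(55) - 24157)*(W + 3131) = ((½)*(1 + 55)/55 - 24157)*(-8884 + 3131) = ((½)*(1/55)*56 - 24157)*(-5753) = (28/55 - 24157)*(-5753) = -1328607/55*(-5753) = 694861461/5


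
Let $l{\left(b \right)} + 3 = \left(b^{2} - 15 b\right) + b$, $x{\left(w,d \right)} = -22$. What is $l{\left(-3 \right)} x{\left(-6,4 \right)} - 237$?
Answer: $-1293$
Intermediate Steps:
$l{\left(b \right)} = -3 + b^{2} - 14 b$ ($l{\left(b \right)} = -3 + \left(\left(b^{2} - 15 b\right) + b\right) = -3 + \left(b^{2} - 14 b\right) = -3 + b^{2} - 14 b$)
$l{\left(-3 \right)} x{\left(-6,4 \right)} - 237 = \left(-3 + \left(-3\right)^{2} - -42\right) \left(-22\right) - 237 = \left(-3 + 9 + 42\right) \left(-22\right) - 237 = 48 \left(-22\right) - 237 = -1056 - 237 = -1293$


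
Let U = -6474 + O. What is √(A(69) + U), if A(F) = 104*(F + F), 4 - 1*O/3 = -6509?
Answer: √27417 ≈ 165.58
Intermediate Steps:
O = 19539 (O = 12 - 3*(-6509) = 12 + 19527 = 19539)
A(F) = 208*F (A(F) = 104*(2*F) = 208*F)
U = 13065 (U = -6474 + 19539 = 13065)
√(A(69) + U) = √(208*69 + 13065) = √(14352 + 13065) = √27417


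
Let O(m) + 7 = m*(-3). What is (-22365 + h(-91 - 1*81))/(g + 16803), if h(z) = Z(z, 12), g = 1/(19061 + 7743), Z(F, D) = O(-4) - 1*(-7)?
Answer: -599149812/450387613 ≈ -1.3303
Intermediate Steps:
O(m) = -7 - 3*m (O(m) = -7 + m*(-3) = -7 - 3*m)
Z(F, D) = 12 (Z(F, D) = (-7 - 3*(-4)) - 1*(-7) = (-7 + 12) + 7 = 5 + 7 = 12)
g = 1/26804 ≈ 3.7308e-5
h(z) = 12
(-22365 + h(-91 - 1*81))/(g + 16803) = (-22365 + 12)/(1/26804 + 16803) = -22353/450387613/26804 = -22353*26804/450387613 = -599149812/450387613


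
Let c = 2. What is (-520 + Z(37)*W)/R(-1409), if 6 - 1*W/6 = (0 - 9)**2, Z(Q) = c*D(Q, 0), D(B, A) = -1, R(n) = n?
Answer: -380/1409 ≈ -0.26969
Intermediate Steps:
Z(Q) = -2 (Z(Q) = 2*(-1) = -2)
W = -450 (W = 36 - 6*(0 - 9)**2 = 36 - 6*(-9)**2 = 36 - 6*81 = 36 - 486 = -450)
(-520 + Z(37)*W)/R(-1409) = (-520 - 2*(-450))/(-1409) = (-520 + 900)*(-1/1409) = 380*(-1/1409) = -380/1409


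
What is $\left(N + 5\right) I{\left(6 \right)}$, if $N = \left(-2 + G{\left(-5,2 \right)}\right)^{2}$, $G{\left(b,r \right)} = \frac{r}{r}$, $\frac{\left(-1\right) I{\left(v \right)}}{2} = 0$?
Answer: $0$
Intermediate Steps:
$I{\left(v \right)} = 0$ ($I{\left(v \right)} = \left(-2\right) 0 = 0$)
$G{\left(b,r \right)} = 1$
$N = 1$ ($N = \left(-2 + 1\right)^{2} = \left(-1\right)^{2} = 1$)
$\left(N + 5\right) I{\left(6 \right)} = \left(1 + 5\right) 0 = 6 \cdot 0 = 0$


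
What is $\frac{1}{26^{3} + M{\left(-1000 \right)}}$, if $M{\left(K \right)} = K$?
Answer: $\frac{1}{16576} \approx 6.0328 \cdot 10^{-5}$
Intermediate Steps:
$\frac{1}{26^{3} + M{\left(-1000 \right)}} = \frac{1}{26^{3} - 1000} = \frac{1}{17576 - 1000} = \frac{1}{16576}$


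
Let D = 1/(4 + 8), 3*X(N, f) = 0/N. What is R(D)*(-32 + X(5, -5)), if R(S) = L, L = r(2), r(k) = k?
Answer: -64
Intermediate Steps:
L = 2
X(N, f) = 0 (X(N, f) = (0/N)/3 = (⅓)*0 = 0)
D = 1/12 ≈ 0.083333
R(S) = 2
R(D)*(-32 + X(5, -5)) = 2*(-32 + 0) = 2*(-32) = -64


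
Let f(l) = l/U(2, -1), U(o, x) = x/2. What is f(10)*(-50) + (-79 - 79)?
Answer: 842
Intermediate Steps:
U(o, x) = x/2 (U(o, x) = x*(½) = x/2)
f(l) = -2*l (f(l) = l/(((½)*(-1))) = l/(-½) = l*(-2) = -2*l)
f(10)*(-50) + (-79 - 79) = -2*10*(-50) + (-79 - 79) = -20*(-50) - 158 = 1000 - 158 = 842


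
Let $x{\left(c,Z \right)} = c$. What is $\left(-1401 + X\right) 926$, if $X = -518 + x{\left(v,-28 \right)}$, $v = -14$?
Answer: $-1789958$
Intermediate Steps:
$X = -532$ ($X = -518 - 14 = -532$)
$\left(-1401 + X\right) 926 = \left(-1401 - 532\right) 926 = \left(-1933\right) 926 = -1789958$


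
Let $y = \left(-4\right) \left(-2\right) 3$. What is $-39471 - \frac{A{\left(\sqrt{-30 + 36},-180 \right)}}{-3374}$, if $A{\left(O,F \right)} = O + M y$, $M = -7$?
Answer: $- \frac{9512523}{241} + \frac{\sqrt{6}}{3374} \approx -39471.0$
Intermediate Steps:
$y = 24$ ($y = 8 \cdot 3 = 24$)
$A{\left(O,F \right)} = -168 + O$ ($A{\left(O,F \right)} = O - 168 = -168 + O$)
$-39471 - \frac{A{\left(\sqrt{-30 + 36},-180 \right)}}{-3374} = -39471 - \frac{-168 + \sqrt{-30 + 36}}{-3374} = -39471 - \left(-168 + \sqrt{6}\right) \left(- \frac{1}{3374}\right) = -39471 - \left(\frac{12}{241} - \frac{\sqrt{6}}{3374}\right) = - \frac{9512523}{241} + \frac{\sqrt{6}}{3374}$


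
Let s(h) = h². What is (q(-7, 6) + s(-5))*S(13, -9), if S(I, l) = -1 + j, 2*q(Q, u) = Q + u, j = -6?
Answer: -343/2 ≈ -171.50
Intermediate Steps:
q(Q, u) = Q/2 + u/2 (q(Q, u) = (Q + u)/2 = Q/2 + u/2)
S(I, l) = -7 (S(I, l) = -1 - 6 = -7)
(q(-7, 6) + s(-5))*S(13, -9) = (((½)*(-7) + (½)*6) + (-5)²)*(-7) = ((-7/2 + 3) + 25)*(-7) = (-½ + 25)*(-7) = (49/2)*(-7) = -343/2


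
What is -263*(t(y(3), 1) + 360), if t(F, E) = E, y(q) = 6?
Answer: -94943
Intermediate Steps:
-263*(t(y(3), 1) + 360) = -263*(1 + 360) = -263*361 = -94943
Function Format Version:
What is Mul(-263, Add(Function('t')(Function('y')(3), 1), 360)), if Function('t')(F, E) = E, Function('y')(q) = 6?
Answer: -94943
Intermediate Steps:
Mul(-263, Add(Function('t')(Function('y')(3), 1), 360)) = Mul(-263, Add(1, 360)) = Mul(-263, 361) = -94943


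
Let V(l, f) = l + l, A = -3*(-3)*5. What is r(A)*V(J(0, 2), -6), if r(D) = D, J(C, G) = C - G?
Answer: -180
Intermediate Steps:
A = 45 (A = 9*5 = 45)
V(l, f) = 2*l
r(A)*V(J(0, 2), -6) = 45*(2*(0 - 1*2)) = 45*(2*(0 - 2)) = 45*(2*(-2)) = 45*(-4) = -180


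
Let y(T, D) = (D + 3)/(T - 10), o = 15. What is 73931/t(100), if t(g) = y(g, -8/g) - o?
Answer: -166344750/33677 ≈ -4939.4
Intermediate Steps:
y(T, D) = (3 + D)/(-10 + T)
t(g) = -15 + (3 - 8/g)/(-10 + g) (t(g) = (3 - 8/g)/(-10 + g) - 1*15 = (3 - 8/g)/(-10 + g) - 15 = -15 + (3 - 8/g)/(-10 + g))
73931/t(100) = 73931/(((-8 - 15*100² + 153*100)/(100*(-10 + 100)))) = 73931/(((1/100)*(-8 - 15*10000 + 15300)/90)) = 73931/(((1/100)*(1/90)*(-8 - 150000 + 15300))) = 73931/(((1/100)*(1/90)*(-134708))) = 73931/(-33677/2250) = 73931*(-2250/33677) = -166344750/33677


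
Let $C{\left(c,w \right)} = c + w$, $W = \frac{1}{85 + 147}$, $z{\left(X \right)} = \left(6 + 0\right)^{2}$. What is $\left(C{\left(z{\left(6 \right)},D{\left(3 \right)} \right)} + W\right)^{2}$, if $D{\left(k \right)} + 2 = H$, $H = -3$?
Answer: $\frac{51739249}{53824} \approx 961.27$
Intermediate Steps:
$z{\left(X \right)} = 36$ ($z{\left(X \right)} = 6^{2} = 36$)
$D{\left(k \right)} = -5$ ($D{\left(k \right)} = -2 - 3 = -5$)
$W = \frac{1}{232} \approx 0.0043103$
$\left(C{\left(z{\left(6 \right)},D{\left(3 \right)} \right)} + W\right)^{2} = \left(\left(36 - 5\right) + \frac{1}{232}\right)^{2} = \left(31 + \frac{1}{232}\right)^{2} = \left(\frac{7193}{232}\right)^{2} = \frac{51739249}{53824}$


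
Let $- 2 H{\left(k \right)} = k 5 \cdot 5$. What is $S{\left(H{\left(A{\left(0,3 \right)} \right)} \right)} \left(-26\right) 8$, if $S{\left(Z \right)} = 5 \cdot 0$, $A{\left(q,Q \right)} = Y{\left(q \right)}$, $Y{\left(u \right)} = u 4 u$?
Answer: $0$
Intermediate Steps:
$Y{\left(u \right)} = 4 u^{2}$ ($Y{\left(u \right)} = 4 u u = 4 u^{2}$)
$A{\left(q,Q \right)} = 4 q^{2}$
$H{\left(k \right)} = - \frac{25 k}{2}$ ($H{\left(k \right)} = - \frac{k 5 \cdot 5}{2} = - \frac{5 k 5}{2} = - \frac{25 k}{2}$)
$S{\left(Z \right)} = 0$
$S{\left(H{\left(A{\left(0,3 \right)} \right)} \right)} \left(-26\right) 8 = 0 \left(-26\right) 8 = 0 \cdot 8 = 0$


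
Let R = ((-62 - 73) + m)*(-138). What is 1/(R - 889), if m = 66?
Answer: 1/8633 ≈ 0.00011583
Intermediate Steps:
R = 9522 (R = ((-62 - 73) + 66)*(-138) = (-135 + 66)*(-138) = -69*(-138) = 9522)
1/(R - 889) = 1/(9522 - 889) = 1/8633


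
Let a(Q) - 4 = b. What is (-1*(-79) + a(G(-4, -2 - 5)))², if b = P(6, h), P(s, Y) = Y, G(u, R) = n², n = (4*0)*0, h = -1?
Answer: 6724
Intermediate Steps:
n = 0 (n = 0*0 = 0)
G(u, R) = 0 (G(u, R) = 0² = 0)
b = -1
a(Q) = 3 (a(Q) = 4 - 1 = 3)
(-1*(-79) + a(G(-4, -2 - 5)))² = (-1*(-79) + 3)² = (79 + 3)² = 82² = 6724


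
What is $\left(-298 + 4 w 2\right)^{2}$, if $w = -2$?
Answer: $98596$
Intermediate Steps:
$\left(-298 + 4 w 2\right)^{2} = \left(-298 + 4 \left(-2\right) 2\right)^{2} = \left(-298 - 16\right)^{2} = \left(-314\right)^{2} = 98596$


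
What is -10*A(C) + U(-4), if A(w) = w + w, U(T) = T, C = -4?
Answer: 76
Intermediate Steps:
A(w) = 2*w
-10*A(C) + U(-4) = -20*(-4) - 4 = -10*(-8) - 4 = 80 - 4 = 76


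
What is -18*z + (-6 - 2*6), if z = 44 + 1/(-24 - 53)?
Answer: -62352/77 ≈ -809.77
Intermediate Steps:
z = 3387/77 (z = 44 + 1/(-77) = 44 - 1/77 = 3387/77 ≈ 43.987)
-18*z + (-6 - 2*6) = -18*3387/77 + (-6 - 2*6) = -60966/77 + (-6 - 12) = -60966/77 - 18 = -62352/77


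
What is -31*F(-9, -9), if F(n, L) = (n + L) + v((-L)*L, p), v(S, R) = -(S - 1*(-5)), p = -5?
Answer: -1798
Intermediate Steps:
v(S, R) = -5 - S (v(S, R) = -(S + 5) = -(5 + S) = -5 - S)
F(n, L) = -5 + L + n + L² (F(n, L) = (n + L) + (-5 - (-L)*L) = (L + n) + (-5 - (-1)*L²) = (L + n) + (-5 + L²) = -5 + L + n + L²)
-31*F(-9, -9) = -31*(-5 - 9 - 9 + (-9)²) = -31*(-5 - 9 - 9 + 81) = -31*58 = -1798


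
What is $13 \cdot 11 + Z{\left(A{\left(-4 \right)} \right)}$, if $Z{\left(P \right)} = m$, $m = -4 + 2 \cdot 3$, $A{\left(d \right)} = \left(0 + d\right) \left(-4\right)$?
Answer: $145$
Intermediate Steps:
$A{\left(d \right)} = - 4 d$ ($A{\left(d \right)} = d \left(-4\right) = - 4 d$)
$m = 2$ ($m = -4 + 6 = 2$)
$Z{\left(P \right)} = 2$
$13 \cdot 11 + Z{\left(A{\left(-4 \right)} \right)} = 13 \cdot 11 + 2 = 143 + 2 = 145$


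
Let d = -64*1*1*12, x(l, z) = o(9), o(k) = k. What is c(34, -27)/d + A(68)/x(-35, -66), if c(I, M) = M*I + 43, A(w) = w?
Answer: 20033/2304 ≈ 8.6949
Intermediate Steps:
c(I, M) = 43 + I*M (c(I, M) = I*M + 43 = 43 + I*M)
x(l, z) = 9
d = -768 (d = -64*12 = -768)
c(34, -27)/d + A(68)/x(-35, -66) = (43 + 34*(-27))/(-768) + 68/9 = (43 - 918)*(-1/768) + 68*(⅑) = -875*(-1/768) + 68/9 = 875/768 + 68/9 = 20033/2304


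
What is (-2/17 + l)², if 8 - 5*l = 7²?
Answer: 499849/7225 ≈ 69.183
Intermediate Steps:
l = -41/5 (l = 8/5 - ⅕*7² = 8/5 - ⅕*49 = 8/5 - 49/5 = -41/5 ≈ -8.2000)
(-2/17 + l)² = (-2/17 - 41/5)² = (-707/85)² = 499849/7225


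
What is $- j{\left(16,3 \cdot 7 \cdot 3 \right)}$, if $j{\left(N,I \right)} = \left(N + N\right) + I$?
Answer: $-95$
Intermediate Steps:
$j{\left(N,I \right)} = I + 2 N$ ($j{\left(N,I \right)} = 2 N + I = I + 2 N$)
$- j{\left(16,3 \cdot 7 \cdot 3 \right)} = - (3 \cdot 7 \cdot 3 + 2 \cdot 16) = - (21 \cdot 3 + 32) = - (63 + 32) = \left(-1\right) 95 = -95$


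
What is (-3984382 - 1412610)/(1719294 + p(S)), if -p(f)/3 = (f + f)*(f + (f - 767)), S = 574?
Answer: -2698496/203565 ≈ -13.256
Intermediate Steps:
p(f) = -6*f*(-767 + 2*f) (p(f) = -3*(f + f)*(f + (f - 767)) = -3*2*f*(f + (-767 + f)) = -3*2*f*(-767 + 2*f) = -6*f*(-767 + 2*f))
(-3984382 - 1412610)/(1719294 + p(S)) = (-3984382 - 1412610)/(1719294 + 6*574*(767 - 2*574)) = -5396992/(1719294 + 6*574*(767 - 1148)) = -5396992/(1719294 + 6*574*(-381)) = -5396992/(1719294 - 1312164) = -5396992/407130 = -5396992*1/407130 = -2698496/203565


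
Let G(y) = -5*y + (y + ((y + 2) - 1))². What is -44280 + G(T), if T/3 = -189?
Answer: 1242244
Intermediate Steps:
T = -567 (T = 3*(-189) = -567)
G(y) = (1 + 2*y)² - 5*y (G(y) = -5*y + (y + ((2 + y) - 1))² = -5*y + (y + (1 + y))² = -5*y + (1 + 2*y)² = (1 + 2*y)² - 5*y)
-44280 + G(T) = -44280 + (1 - 1*(-567) + 4*(-567)²) = -44280 + (1 + 567 + 4*321489) = -44280 + (1 + 567 + 1285956) = -44280 + 1286524 = 1242244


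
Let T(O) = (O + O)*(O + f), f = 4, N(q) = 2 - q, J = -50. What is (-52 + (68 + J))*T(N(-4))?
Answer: -4080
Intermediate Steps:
T(O) = 2*O*(4 + O) (T(O) = (O + O)*(O + 4) = (2*O)*(4 + O) = 2*O*(4 + O))
(-52 + (68 + J))*T(N(-4)) = (-52 + (68 - 50))*(2*(2 - 1*(-4))*(4 + (2 - 1*(-4)))) = (-52 + 18)*(2*(2 + 4)*(4 + (2 + 4))) = -68*6*(4 + 6) = -68*6*10 = -34*120 = -4080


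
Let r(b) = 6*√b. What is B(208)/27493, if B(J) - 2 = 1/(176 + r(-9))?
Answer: 826/11322775 - 9*I/430265450 ≈ 7.295e-5 - 2.0917e-8*I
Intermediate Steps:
B(J) = 2 + (176 - 18*I)/31300 (B(J) = 2 + 1/(176 + 6*√(-9)) = 2 + 1/(176 + 6*(3*I)) = 2 + 1/(176 + 18*I) = 2 + (176 - 18*I)/31300)
B(208)/27493 = (15694/7825 - 9*I/15650)/27493 = (15694/7825 - 9*I/15650)*(1/27493) = 826/11322775 - 9*I/430265450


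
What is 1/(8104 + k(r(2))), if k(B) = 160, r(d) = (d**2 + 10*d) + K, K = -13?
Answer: 1/8264 ≈ 0.00012101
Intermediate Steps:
r(d) = -13 + d**2 + 10*d (r(d) = (d**2 + 10*d) - 13 = -13 + d**2 + 10*d)
1/(8104 + k(r(2))) = 1/(8104 + 160) = 1/8264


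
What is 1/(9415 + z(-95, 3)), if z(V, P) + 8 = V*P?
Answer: 1/9122 ≈ 0.00010963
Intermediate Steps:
z(V, P) = -8 + P*V (z(V, P) = -8 + V*P = -8 + P*V)
1/(9415 + z(-95, 3)) = 1/(9415 + (-8 + 3*(-95))) = 1/(9415 + (-8 - 285)) = 1/(9415 - 293) = 1/9122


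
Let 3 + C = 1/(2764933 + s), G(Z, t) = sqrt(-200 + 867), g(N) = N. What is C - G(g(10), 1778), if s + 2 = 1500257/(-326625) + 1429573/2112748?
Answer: -5724031393006790667/1908010694361035389 - sqrt(667) ≈ -28.826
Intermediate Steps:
s = -4082883326111/690076315500 (s = -2 + (1500257/(-326625) + 1429573/2112748) = -2 + (1500257*(-1/326625) + 1429573*(1/2112748)) = -2 + (-1500257/326625 + 1429573/2112748) = -2 - 2702730695111/690076315500 = -4082883326111/690076315500 ≈ -5.9166)
G(Z, t) = sqrt(667)
C = -5724031393006790667/1908010694361035389 (C = -3 + 1/(2764933 - 4082883326111/690076315500) = -3 + 1/(1908010694361035389/690076315500) = -3 + 690076315500/1908010694361035389 = -5724031393006790667/1908010694361035389 ≈ -3.0000)
C - G(g(10), 1778) = -5724031393006790667/1908010694361035389 - sqrt(667)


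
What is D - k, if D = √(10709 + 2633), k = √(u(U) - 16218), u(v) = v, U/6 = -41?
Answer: √13342 - 28*I*√21 ≈ 115.51 - 128.31*I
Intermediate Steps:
U = -246 (U = 6*(-41) = -246)
k = 28*I*√21 (k = √(-246 - 16218) = √(-16464) = 28*I*√21 ≈ 128.31*I)
D = √13342 ≈ 115.51
D - k = √13342 - 28*I*√21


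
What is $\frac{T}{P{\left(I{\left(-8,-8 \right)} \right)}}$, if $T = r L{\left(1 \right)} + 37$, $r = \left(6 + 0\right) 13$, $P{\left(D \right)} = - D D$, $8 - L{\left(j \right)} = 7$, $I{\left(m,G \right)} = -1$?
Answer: $-115$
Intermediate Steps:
$L{\left(j \right)} = 1$ ($L{\left(j \right)} = 8 - 7 = 1$)
$P{\left(D \right)} = - D^{2}$
$r = 78$ ($r = 6 \cdot 13 = 78$)
$T = 115$ ($T = 78 \cdot 1 + 37 = 78 + 37 = 115$)
$\frac{T}{P{\left(I{\left(-8,-8 \right)} \right)}} = \frac{115}{\left(-1\right) \left(-1\right)^{2}} = \frac{115}{\left(-1\right) 1} = \frac{115}{-1} = 115 \left(-1\right) = -115$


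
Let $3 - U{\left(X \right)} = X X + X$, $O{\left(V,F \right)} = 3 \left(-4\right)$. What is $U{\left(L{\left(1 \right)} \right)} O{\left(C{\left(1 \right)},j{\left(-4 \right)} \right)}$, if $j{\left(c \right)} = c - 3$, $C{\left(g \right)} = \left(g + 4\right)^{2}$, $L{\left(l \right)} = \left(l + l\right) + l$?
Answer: $108$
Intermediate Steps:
$L{\left(l \right)} = 3 l$ ($L{\left(l \right)} = 2 l + l = 3 l$)
$C{\left(g \right)} = \left(4 + g\right)^{2}$
$j{\left(c \right)} = -3 + c$ ($j{\left(c \right)} = c - 3 = -3 + c$)
$O{\left(V,F \right)} = -12$
$U{\left(X \right)} = 3 - X - X^{2}$ ($U{\left(X \right)} = 3 - \left(X X + X\right) = 3 - \left(X^{2} + X\right) = 3 - \left(X + X^{2}\right) = 3 - X - X^{2}$)
$U{\left(L{\left(1 \right)} \right)} O{\left(C{\left(1 \right)},j{\left(-4 \right)} \right)} = \left(3 - 3 \cdot 1 - \left(3 \cdot 1\right)^{2}\right) \left(-12\right) = \left(3 - 3 - 3^{2}\right) \left(-12\right) = \left(3 - 3 - 9\right) \left(-12\right) = \left(-9\right) \left(-12\right) = 108$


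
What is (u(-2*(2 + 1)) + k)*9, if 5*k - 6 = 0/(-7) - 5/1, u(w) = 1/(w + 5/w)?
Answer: 99/205 ≈ 0.48293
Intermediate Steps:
k = 1/5 (k = 6/5 + (0/(-7) - 5/1)/5 = 6/5 + (0*(-1/7) - 5*1)/5 = 6/5 + (0 - 5)/5 = 6/5 + (1/5)*(-5) = 6/5 - 1 = 1/5 ≈ 0.20000)
(u(-2*(2 + 1)) + k)*9 = ((-2*(2 + 1))/(5 + (-2*(2 + 1))**2) + 1/5)*9 = ((-2*3)/(5 + (-2*3)**2) + 1/5)*9 = (-6/(5 + (-6)**2) + 1/5)*9 = (-6/(5 + 36) + 1/5)*9 = (-6/41 + 1/5)*9 = (11/205)*9 = 99/205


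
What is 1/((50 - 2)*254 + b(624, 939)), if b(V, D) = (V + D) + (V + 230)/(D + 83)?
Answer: 73/1004176 ≈ 7.2696e-5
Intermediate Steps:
b(V, D) = D + V + (230 + V)/(83 + D) (b(V, D) = (D + V) + (230 + V)/(83 + D) = D + V + (230 + V)/(83 + D))
1/((50 - 2)*254 + b(624, 939)) = 1/((50 - 2)*254 + (230 + 939² + 83*939 + 84*624 + 939*624)/(83 + 939)) = 1/(48*254 + (230 + 881721 + 77937 + 52416 + 585936)/1022) = 1/(12192 + (1/1022)*1598240) = 1/(12192 + 114160/73) = 1/(1004176/73) = 73/1004176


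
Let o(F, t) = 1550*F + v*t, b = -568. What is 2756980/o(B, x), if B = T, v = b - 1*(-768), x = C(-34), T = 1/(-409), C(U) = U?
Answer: -112760482/278275 ≈ -405.21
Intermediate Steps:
T = -1/409 ≈ -0.0024450
x = -34
v = 200 (v = -568 - 1*(-768) = -568 + 768 = 200)
B = -1/409 ≈ -0.0024450
o(F, t) = 200*t + 1550*F (o(F, t) = 1550*F + 200*t = 200*t + 1550*F)
2756980/o(B, x) = 2756980/(200*(-34) + 1550*(-1/409)) = 2756980/(-6800 - 1550/409) = 2756980/(-2782750/409) = 2756980*(-409/2782750) = -112760482/278275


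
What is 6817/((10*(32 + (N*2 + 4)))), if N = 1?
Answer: 6817/380 ≈ 17.939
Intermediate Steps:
6817/((10*(32 + (N*2 + 4)))) = 6817/((10*(32 + (1*2 + 4)))) = 6817/((10*(32 + (2 + 4)))) = 6817/((10*(32 + 6))) = 6817/((10*38)) = 6817/380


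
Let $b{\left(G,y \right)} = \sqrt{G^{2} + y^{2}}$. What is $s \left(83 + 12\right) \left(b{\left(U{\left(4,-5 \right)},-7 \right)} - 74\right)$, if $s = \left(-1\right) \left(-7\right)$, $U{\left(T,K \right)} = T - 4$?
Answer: $-44555$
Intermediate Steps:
$U{\left(T,K \right)} = -4 + T$
$s = 7$
$s \left(83 + 12\right) \left(b{\left(U{\left(4,-5 \right)},-7 \right)} - 74\right) = 7 \left(83 + 12\right) \left(\sqrt{\left(-4 + 4\right)^{2} + \left(-7\right)^{2}} - 74\right) = 7 \cdot 95 \left(\sqrt{0^{2} + 49} - 74\right) = 7 \cdot 95 \left(\sqrt{0 + 49} - 74\right) = 7 \cdot 95 \left(\sqrt{49} - 74\right) = 7 \cdot 95 \left(7 - 74\right) = 7 \cdot 95 \left(-67\right) = 7 \left(-6365\right) = -44555$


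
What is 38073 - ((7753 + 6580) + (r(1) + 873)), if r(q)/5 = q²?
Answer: 22862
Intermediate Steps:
r(q) = 5*q²
38073 - ((7753 + 6580) + (r(1) + 873)) = 38073 - ((7753 + 6580) + (5*1² + 873)) = 38073 - (14333 + (5*1 + 873)) = 38073 - (14333 + (5 + 873)) = 38073 - (14333 + 878) = 38073 - 1*15211 = 38073 - 15211 = 22862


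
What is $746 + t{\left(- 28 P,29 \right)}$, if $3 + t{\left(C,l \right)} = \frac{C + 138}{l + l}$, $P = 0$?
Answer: $\frac{21616}{29} \approx 745.38$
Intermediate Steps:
$t{\left(C,l \right)} = -3 + \frac{138 + C}{2 l}$ ($t{\left(C,l \right)} = -3 + \frac{C + 138}{l + l} = -3 + \frac{138 + C}{2 l}$)
$746 + t{\left(- 28 P,29 \right)} = 746 + \frac{138 - 0 - 174}{2 \cdot 29} = 746 + \frac{1}{2} \cdot \frac{1}{29} \left(138 + 0 - 174\right) = 746 + \frac{1}{2} \cdot \frac{1}{29} \left(-36\right) = 746 - \frac{18}{29} = \frac{21616}{29}$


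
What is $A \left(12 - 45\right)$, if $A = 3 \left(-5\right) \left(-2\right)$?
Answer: $-990$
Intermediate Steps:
$A = 30$ ($A = \left(-15\right) \left(-2\right) = 30$)
$A \left(12 - 45\right) = 30 \left(12 - 45\right) = 30 \left(-33\right) = -990$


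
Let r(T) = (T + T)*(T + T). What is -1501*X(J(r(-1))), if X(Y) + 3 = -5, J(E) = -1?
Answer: 12008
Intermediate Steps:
r(T) = 4*T² (r(T) = (2*T)*(2*T) = 4*T²)
X(Y) = -8 (X(Y) = -3 - 5 = -8)
-1501*X(J(r(-1))) = -1501*(-8) = 12008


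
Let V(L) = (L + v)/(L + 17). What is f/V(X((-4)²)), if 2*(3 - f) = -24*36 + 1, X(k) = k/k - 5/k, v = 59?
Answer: 245927/1910 ≈ 128.76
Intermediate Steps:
X(k) = 1 - 5/k
V(L) = (59 + L)/(17 + L) (V(L) = (L + 59)/(L + 17) = (59 + L)/(17 + L))
f = 869/2 (f = 3 - (-24*36 + 1)/2 = 3 - (-864 + 1)/2 = 3 - ½*(-863) = 3 + 863/2 = 869/2 ≈ 434.50)
f/V(X((-4)²)) = 869/(2*(((59 + (-5 + (-4)²)/((-4)²))/(17 + (-5 + (-4)²)/((-4)²))))) = 869/(2*(((59 + (-5 + 16)/16)/(17 + (-5 + 16)/16)))) = 869/(2*(((59 + (1/16)*11)/(17 + (1/16)*11)))) = 869/(2*(((59 + 11/16)/(17 + 11/16)))) = 869/(2*(((955/16)/(283/16)))) = 869/(2*(((16/283)*(955/16)))) = 869/(2*(955/283)) = (869/2)*(283/955) = 245927/1910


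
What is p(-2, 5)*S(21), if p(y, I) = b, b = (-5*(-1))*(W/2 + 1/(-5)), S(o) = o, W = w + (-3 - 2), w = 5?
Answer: -21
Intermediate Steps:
W = 0 (W = 5 + (-3 - 2) = 5 - 5 = 0)
b = -1 (b = (-5*(-1))*(0/2 + 1/(-5)) = 5*(0*(1/2) + 1*(-1/5)) = 5*(0 - 1/5) = 5*(-1/5) = -1)
p(y, I) = -1
p(-2, 5)*S(21) = -1*21 = -21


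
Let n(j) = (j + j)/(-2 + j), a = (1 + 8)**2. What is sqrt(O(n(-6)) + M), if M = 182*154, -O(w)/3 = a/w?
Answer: sqrt(27866) ≈ 166.93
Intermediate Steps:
a = 81 (a = 9**2 = 81)
n(j) = 2*j/(-2 + j) (n(j) = (2*j)/(-2 + j) = 2*j/(-2 + j))
O(w) = -243/w
M = 28028
sqrt(O(n(-6)) + M) = sqrt(-243/(2*(-6)/(-2 - 6)) + 28028) = sqrt(-243/(2*(-6)/(-8)) + 28028) = sqrt(-243/(2*(-6)*(-1/8)) + 28028) = sqrt(-243/3/2 + 28028) = sqrt(-243*2/3 + 28028) = sqrt(-162 + 28028) = sqrt(27866)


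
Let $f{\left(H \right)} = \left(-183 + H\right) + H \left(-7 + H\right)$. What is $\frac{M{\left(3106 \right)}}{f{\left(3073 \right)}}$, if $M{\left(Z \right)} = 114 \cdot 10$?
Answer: $\frac{285}{2356177} \approx 0.00012096$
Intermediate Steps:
$M{\left(Z \right)} = 1140$
$f{\left(H \right)} = -183 + H + H \left(-7 + H\right)$
$\frac{M{\left(3106 \right)}}{f{\left(3073 \right)}} = \frac{1140}{-183 + 3073^{2} - 18438} = \frac{1140}{-183 + 9443329 - 18438} = \frac{1140}{9424708} = 1140 \cdot \frac{1}{9424708} = \frac{285}{2356177}$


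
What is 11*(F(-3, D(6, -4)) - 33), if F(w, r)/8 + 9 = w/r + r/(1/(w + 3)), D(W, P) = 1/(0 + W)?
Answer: -2739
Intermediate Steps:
D(W, P) = 1/W
F(w, r) = -72 + 8*r*(3 + w) + 8*w/r (F(w, r) = -72 + 8*(w/r + r/(1/(w + 3))) = -72 + 8*(w/r + r/(1/(3 + w))) = -72 + 8*(w/r + r*(3 + w)) = -72 + 8*(r*(3 + w) + w/r) = -72 + (8*r*(3 + w) + 8*w/r) = -72 + 8*r*(3 + w) + 8*w/r)
11*(F(-3, D(6, -4)) - 33) = 11*((-72 + 24/6 + 8*(-3)/6 + 8*(-3)/1/6) - 33) = 11*((-72 + 24*(⅙) + 8*(⅙)*(-3) + 8*(-3)/(⅙)) - 33) = 11*((-72 + 4 - 4 + 8*(-3)*6) - 33) = 11*((-72 + 4 - 4 - 144) - 33) = 11*(-216 - 33) = 11*(-249) = -2739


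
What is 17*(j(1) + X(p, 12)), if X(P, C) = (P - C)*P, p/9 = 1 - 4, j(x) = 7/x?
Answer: 18020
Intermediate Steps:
p = -27 (p = 9*(1 - 4) = 9*(-3) = -27)
X(P, C) = P*(P - C)
17*(j(1) + X(p, 12)) = 17*(7/1 - 27*(-27 - 1*12)) = 17*(7*1 - 27*(-27 - 12)) = 17*(7 - 27*(-39)) = 17*(7 + 1053) = 17*1060 = 18020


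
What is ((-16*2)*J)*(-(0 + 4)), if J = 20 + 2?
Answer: 2816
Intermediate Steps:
J = 22
((-16*2)*J)*(-(0 + 4)) = (-16*2*22)*(-(0 + 4)) = (-32*22)*(-1*4) = -704*(-4) = 2816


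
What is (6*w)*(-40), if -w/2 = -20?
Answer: -9600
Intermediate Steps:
w = 40 (w = -2*(-20) = 40)
(6*w)*(-40) = (6*40)*(-40) = 240*(-40) = -9600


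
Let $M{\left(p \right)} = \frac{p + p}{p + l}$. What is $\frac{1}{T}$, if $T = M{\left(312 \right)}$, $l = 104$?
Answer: $\frac{2}{3} \approx 0.66667$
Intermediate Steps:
$M{\left(p \right)} = \frac{2 p}{104 + p}$ ($M{\left(p \right)} = \frac{p + p}{p + 104} = \frac{2 p}{104 + p}$)
$T = \frac{3}{2}$ ($T = 2 \cdot 312 \frac{1}{104 + 312} = 2 \cdot 312 \cdot \frac{1}{416} = \frac{3}{2} \approx 1.5$)
$\frac{1}{T} = \frac{1}{\frac{3}{2}} = \frac{2}{3}$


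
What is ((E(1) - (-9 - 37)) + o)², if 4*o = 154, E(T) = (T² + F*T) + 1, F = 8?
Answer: 35721/4 ≈ 8930.3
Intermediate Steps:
E(T) = 1 + T² + 8*T (E(T) = (T² + 8*T) + 1 = 1 + T² + 8*T)
o = 77/2 (o = (¼)*154 = 77/2 ≈ 38.500)
((E(1) - (-9 - 37)) + o)² = (((1 + 1² + 8*1) - (-9 - 37)) + 77/2)² = (((1 + 1 + 8) - 1*(-46)) + 77/2)² = ((10 + 46) + 77/2)² = (56 + 77/2)² = (189/2)² = 35721/4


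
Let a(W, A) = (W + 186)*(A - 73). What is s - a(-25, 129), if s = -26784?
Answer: -35800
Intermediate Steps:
a(W, A) = (-73 + A)*(186 + W) (a(W, A) = (186 + W)*(-73 + A) = (-73 + A)*(186 + W))
s - a(-25, 129) = -26784 - (-13578 - 73*(-25) + 186*129 + 129*(-25)) = -26784 - (-13578 + 1825 + 23994 - 3225) = -26784 - 1*9016 = -26784 - 9016 = -35800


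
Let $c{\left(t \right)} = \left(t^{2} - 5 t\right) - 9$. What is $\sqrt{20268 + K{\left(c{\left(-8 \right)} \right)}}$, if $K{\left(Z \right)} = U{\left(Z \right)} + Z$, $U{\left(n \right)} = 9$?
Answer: $2 \sqrt{5093} \approx 142.73$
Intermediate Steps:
$c{\left(t \right)} = -9 + t^{2} - 5 t$
$K{\left(Z \right)} = 9 + Z$
$\sqrt{20268 + K{\left(c{\left(-8 \right)} \right)}} = \sqrt{20268 + \left(9 - \left(-31 - 64\right)\right)} = \sqrt{20268 + \left(9 + \left(-9 + 64 + 40\right)\right)} = \sqrt{20268 + \left(9 + 95\right)} = \sqrt{20268 + 104} = \sqrt{20372} = 2 \sqrt{5093}$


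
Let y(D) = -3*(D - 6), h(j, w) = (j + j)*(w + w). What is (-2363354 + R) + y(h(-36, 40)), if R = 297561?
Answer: -2048495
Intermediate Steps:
h(j, w) = 4*j*w (h(j, w) = (2*j)*(2*w) = 4*j*w)
y(D) = 18 - 3*D (y(D) = -3*(-6 + D) = 18 - 3*D)
(-2363354 + R) + y(h(-36, 40)) = (-2363354 + 297561) + (18 - 12*(-36)*40) = -2065793 + (18 - 3*(-5760)) = -2065793 + (18 + 17280) = -2065793 + 17298 = -2048495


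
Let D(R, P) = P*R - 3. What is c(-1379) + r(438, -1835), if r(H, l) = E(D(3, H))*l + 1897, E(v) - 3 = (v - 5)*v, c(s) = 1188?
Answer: -3141827030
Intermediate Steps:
D(R, P) = -3 + P*R
E(v) = 3 + v*(-5 + v) (E(v) = 3 + (v - 5)*v = 3 + (-5 + v)*v = 3 + v*(-5 + v))
r(H, l) = 1897 + l*(18 + (-3 + 3*H)² - 15*H) (r(H, l) = (3 + (-3 + H*3)² - 5*(-3 + H*3))*l + 1897 = (3 + (-3 + 3*H)² - 5*(-3 + 3*H))*l + 1897 = (3 + (-3 + 3*H)² + (15 - 15*H))*l + 1897 = (18 + (-3 + 3*H)² - 15*H)*l + 1897 = l*(18 + (-3 + 3*H)² - 15*H) + 1897 = 1897 + l*(18 + (-3 + 3*H)² - 15*H))
c(-1379) + r(438, -1835) = 1188 + (1897 + 3*(-1835)*(6 - 5*438 + 3*(-1 + 438)²)) = 1188 + (1897 + 3*(-1835)*(6 - 2190 + 3*437²)) = 1188 + (1897 + 3*(-1835)*(6 - 2190 + 3*190969)) = 1188 + (1897 + 3*(-1835)*(6 - 2190 + 572907)) = 1188 + (1897 + 3*(-1835)*570723) = 1188 + (1897 - 3141830115) = 1188 - 3141828218 = -3141827030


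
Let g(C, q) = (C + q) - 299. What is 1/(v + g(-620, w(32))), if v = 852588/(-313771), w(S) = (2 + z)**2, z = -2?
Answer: -313771/289208137 ≈ -0.0010849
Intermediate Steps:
w(S) = 0 (w(S) = (2 - 2)**2 = 0**2 = 0)
g(C, q) = -299 + C + q
v = -852588/313771 (v = 852588*(-1/313771) = -852588/313771 ≈ -2.7172)
1/(v + g(-620, w(32))) = 1/(-852588/313771 + (-299 - 620 + 0)) = 1/(-852588/313771 - 919) = 1/(-289208137/313771) = -313771/289208137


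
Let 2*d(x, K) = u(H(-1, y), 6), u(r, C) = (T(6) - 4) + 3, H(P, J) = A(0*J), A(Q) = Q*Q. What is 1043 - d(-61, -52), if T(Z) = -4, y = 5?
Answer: 2091/2 ≈ 1045.5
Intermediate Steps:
A(Q) = Q**2
H(P, J) = 0 (H(P, J) = (0*J)**2 = 0**2 = 0)
u(r, C) = -5 (u(r, C) = (-4 - 4) + 3 = -8 + 3 = -5)
d(x, K) = -5/2 (d(x, K) = (1/2)*(-5) = -5/2)
1043 - d(-61, -52) = 1043 - 1*(-5/2) = 1043 + 5/2 = 2091/2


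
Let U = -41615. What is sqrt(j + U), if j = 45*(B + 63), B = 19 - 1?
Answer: I*sqrt(37970) ≈ 194.86*I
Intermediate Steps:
B = 18
j = 3645 (j = 45*(18 + 63) = 45*81 = 3645)
sqrt(j + U) = sqrt(3645 - 41615) = sqrt(-37970) = I*sqrt(37970)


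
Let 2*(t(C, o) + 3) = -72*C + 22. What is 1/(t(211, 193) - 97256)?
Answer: -1/104844 ≈ -9.5380e-6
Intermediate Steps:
t(C, o) = 8 - 36*C (t(C, o) = -3 + (-72*C + 22)/2 = -3 + (22 - 72*C)/2 = -3 + (11 - 36*C) = 8 - 36*C)
1/(t(211, 193) - 97256) = 1/((8 - 36*211) - 97256) = 1/((8 - 7596) - 97256) = 1/(-7588 - 97256) = 1/(-104844) = -1/104844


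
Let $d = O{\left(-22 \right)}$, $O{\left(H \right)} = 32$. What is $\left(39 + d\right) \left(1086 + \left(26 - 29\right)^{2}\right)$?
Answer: $77745$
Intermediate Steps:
$d = 32$
$\left(39 + d\right) \left(1086 + \left(26 - 29\right)^{2}\right) = \left(39 + 32\right) \left(1086 + \left(26 - 29\right)^{2}\right) = 71 \left(1086 + \left(-3\right)^{2}\right) = 71 \left(1086 + 9\right) = 71 \cdot 1095 = 77745$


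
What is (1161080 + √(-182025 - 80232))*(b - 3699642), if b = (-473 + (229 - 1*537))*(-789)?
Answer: -3580112387640 - 3083433*I*√262257 ≈ -3.5801e+12 - 1.5791e+9*I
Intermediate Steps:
b = 616209 (b = (-473 + (229 - 537))*(-789) = (-473 - 308)*(-789) = -781*(-789) = 616209)
(1161080 + √(-182025 - 80232))*(b - 3699642) = (1161080 + √(-182025 - 80232))*(616209 - 3699642) = (1161080 + √(-262257))*(-3083433) = (1161080 + I*√262257)*(-3083433) = -3580112387640 - 3083433*I*√262257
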